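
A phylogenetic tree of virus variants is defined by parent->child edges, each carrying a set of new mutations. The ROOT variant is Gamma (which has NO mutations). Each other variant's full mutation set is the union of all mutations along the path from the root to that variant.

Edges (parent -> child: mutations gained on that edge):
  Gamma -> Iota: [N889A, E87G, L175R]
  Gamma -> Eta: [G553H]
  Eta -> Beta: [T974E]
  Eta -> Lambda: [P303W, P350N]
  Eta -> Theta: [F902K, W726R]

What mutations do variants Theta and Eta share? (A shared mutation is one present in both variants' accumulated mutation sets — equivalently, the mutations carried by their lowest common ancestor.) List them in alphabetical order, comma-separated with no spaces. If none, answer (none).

Answer: G553H

Derivation:
Accumulating mutations along path to Theta:
  At Gamma: gained [] -> total []
  At Eta: gained ['G553H'] -> total ['G553H']
  At Theta: gained ['F902K', 'W726R'] -> total ['F902K', 'G553H', 'W726R']
Mutations(Theta) = ['F902K', 'G553H', 'W726R']
Accumulating mutations along path to Eta:
  At Gamma: gained [] -> total []
  At Eta: gained ['G553H'] -> total ['G553H']
Mutations(Eta) = ['G553H']
Intersection: ['F902K', 'G553H', 'W726R'] ∩ ['G553H'] = ['G553H']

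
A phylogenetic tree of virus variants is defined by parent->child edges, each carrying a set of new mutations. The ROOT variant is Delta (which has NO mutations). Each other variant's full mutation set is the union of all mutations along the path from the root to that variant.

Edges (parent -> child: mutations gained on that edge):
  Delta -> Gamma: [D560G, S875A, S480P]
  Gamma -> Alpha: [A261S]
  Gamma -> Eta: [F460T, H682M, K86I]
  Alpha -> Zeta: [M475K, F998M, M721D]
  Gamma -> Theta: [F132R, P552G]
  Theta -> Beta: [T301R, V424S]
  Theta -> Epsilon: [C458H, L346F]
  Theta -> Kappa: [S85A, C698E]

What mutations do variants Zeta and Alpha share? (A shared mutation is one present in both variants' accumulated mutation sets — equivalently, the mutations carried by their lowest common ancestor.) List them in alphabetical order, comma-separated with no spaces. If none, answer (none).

Answer: A261S,D560G,S480P,S875A

Derivation:
Accumulating mutations along path to Zeta:
  At Delta: gained [] -> total []
  At Gamma: gained ['D560G', 'S875A', 'S480P'] -> total ['D560G', 'S480P', 'S875A']
  At Alpha: gained ['A261S'] -> total ['A261S', 'D560G', 'S480P', 'S875A']
  At Zeta: gained ['M475K', 'F998M', 'M721D'] -> total ['A261S', 'D560G', 'F998M', 'M475K', 'M721D', 'S480P', 'S875A']
Mutations(Zeta) = ['A261S', 'D560G', 'F998M', 'M475K', 'M721D', 'S480P', 'S875A']
Accumulating mutations along path to Alpha:
  At Delta: gained [] -> total []
  At Gamma: gained ['D560G', 'S875A', 'S480P'] -> total ['D560G', 'S480P', 'S875A']
  At Alpha: gained ['A261S'] -> total ['A261S', 'D560G', 'S480P', 'S875A']
Mutations(Alpha) = ['A261S', 'D560G', 'S480P', 'S875A']
Intersection: ['A261S', 'D560G', 'F998M', 'M475K', 'M721D', 'S480P', 'S875A'] ∩ ['A261S', 'D560G', 'S480P', 'S875A'] = ['A261S', 'D560G', 'S480P', 'S875A']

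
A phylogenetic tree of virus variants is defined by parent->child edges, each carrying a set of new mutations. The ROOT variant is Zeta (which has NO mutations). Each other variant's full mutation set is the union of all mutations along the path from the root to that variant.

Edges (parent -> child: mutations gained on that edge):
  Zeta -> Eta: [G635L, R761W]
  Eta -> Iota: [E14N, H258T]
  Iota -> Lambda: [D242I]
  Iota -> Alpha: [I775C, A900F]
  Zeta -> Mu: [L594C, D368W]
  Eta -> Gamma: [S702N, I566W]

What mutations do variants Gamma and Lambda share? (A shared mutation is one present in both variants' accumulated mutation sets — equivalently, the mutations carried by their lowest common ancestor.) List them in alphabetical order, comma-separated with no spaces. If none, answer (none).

Accumulating mutations along path to Gamma:
  At Zeta: gained [] -> total []
  At Eta: gained ['G635L', 'R761W'] -> total ['G635L', 'R761W']
  At Gamma: gained ['S702N', 'I566W'] -> total ['G635L', 'I566W', 'R761W', 'S702N']
Mutations(Gamma) = ['G635L', 'I566W', 'R761W', 'S702N']
Accumulating mutations along path to Lambda:
  At Zeta: gained [] -> total []
  At Eta: gained ['G635L', 'R761W'] -> total ['G635L', 'R761W']
  At Iota: gained ['E14N', 'H258T'] -> total ['E14N', 'G635L', 'H258T', 'R761W']
  At Lambda: gained ['D242I'] -> total ['D242I', 'E14N', 'G635L', 'H258T', 'R761W']
Mutations(Lambda) = ['D242I', 'E14N', 'G635L', 'H258T', 'R761W']
Intersection: ['G635L', 'I566W', 'R761W', 'S702N'] ∩ ['D242I', 'E14N', 'G635L', 'H258T', 'R761W'] = ['G635L', 'R761W']

Answer: G635L,R761W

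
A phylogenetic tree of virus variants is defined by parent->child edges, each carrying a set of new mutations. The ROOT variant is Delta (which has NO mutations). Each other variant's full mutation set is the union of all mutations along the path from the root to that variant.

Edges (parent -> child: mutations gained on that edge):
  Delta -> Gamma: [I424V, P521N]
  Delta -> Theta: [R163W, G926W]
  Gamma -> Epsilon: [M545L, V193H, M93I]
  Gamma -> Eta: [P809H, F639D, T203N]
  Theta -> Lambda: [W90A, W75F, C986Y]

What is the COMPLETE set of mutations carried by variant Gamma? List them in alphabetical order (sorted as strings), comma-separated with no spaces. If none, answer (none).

Answer: I424V,P521N

Derivation:
At Delta: gained [] -> total []
At Gamma: gained ['I424V', 'P521N'] -> total ['I424V', 'P521N']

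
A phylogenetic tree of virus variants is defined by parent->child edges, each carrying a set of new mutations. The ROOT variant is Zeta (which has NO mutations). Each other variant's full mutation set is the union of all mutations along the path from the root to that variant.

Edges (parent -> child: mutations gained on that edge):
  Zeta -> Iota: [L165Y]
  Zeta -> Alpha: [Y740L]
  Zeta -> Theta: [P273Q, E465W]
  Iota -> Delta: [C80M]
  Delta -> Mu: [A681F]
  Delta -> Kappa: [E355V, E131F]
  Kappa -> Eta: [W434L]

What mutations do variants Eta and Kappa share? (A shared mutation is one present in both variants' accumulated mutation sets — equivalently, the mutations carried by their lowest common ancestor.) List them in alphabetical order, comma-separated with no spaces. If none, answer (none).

Answer: C80M,E131F,E355V,L165Y

Derivation:
Accumulating mutations along path to Eta:
  At Zeta: gained [] -> total []
  At Iota: gained ['L165Y'] -> total ['L165Y']
  At Delta: gained ['C80M'] -> total ['C80M', 'L165Y']
  At Kappa: gained ['E355V', 'E131F'] -> total ['C80M', 'E131F', 'E355V', 'L165Y']
  At Eta: gained ['W434L'] -> total ['C80M', 'E131F', 'E355V', 'L165Y', 'W434L']
Mutations(Eta) = ['C80M', 'E131F', 'E355V', 'L165Y', 'W434L']
Accumulating mutations along path to Kappa:
  At Zeta: gained [] -> total []
  At Iota: gained ['L165Y'] -> total ['L165Y']
  At Delta: gained ['C80M'] -> total ['C80M', 'L165Y']
  At Kappa: gained ['E355V', 'E131F'] -> total ['C80M', 'E131F', 'E355V', 'L165Y']
Mutations(Kappa) = ['C80M', 'E131F', 'E355V', 'L165Y']
Intersection: ['C80M', 'E131F', 'E355V', 'L165Y', 'W434L'] ∩ ['C80M', 'E131F', 'E355V', 'L165Y'] = ['C80M', 'E131F', 'E355V', 'L165Y']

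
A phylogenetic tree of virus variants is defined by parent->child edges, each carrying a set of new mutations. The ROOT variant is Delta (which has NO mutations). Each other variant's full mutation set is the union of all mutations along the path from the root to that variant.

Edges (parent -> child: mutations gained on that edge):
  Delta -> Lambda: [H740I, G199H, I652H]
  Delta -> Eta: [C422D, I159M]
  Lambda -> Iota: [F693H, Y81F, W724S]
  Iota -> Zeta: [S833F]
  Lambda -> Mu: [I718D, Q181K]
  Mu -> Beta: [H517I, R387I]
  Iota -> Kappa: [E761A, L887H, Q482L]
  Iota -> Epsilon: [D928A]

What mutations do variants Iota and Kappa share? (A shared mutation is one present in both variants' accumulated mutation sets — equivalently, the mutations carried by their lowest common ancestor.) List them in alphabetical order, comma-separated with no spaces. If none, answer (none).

Answer: F693H,G199H,H740I,I652H,W724S,Y81F

Derivation:
Accumulating mutations along path to Iota:
  At Delta: gained [] -> total []
  At Lambda: gained ['H740I', 'G199H', 'I652H'] -> total ['G199H', 'H740I', 'I652H']
  At Iota: gained ['F693H', 'Y81F', 'W724S'] -> total ['F693H', 'G199H', 'H740I', 'I652H', 'W724S', 'Y81F']
Mutations(Iota) = ['F693H', 'G199H', 'H740I', 'I652H', 'W724S', 'Y81F']
Accumulating mutations along path to Kappa:
  At Delta: gained [] -> total []
  At Lambda: gained ['H740I', 'G199H', 'I652H'] -> total ['G199H', 'H740I', 'I652H']
  At Iota: gained ['F693H', 'Y81F', 'W724S'] -> total ['F693H', 'G199H', 'H740I', 'I652H', 'W724S', 'Y81F']
  At Kappa: gained ['E761A', 'L887H', 'Q482L'] -> total ['E761A', 'F693H', 'G199H', 'H740I', 'I652H', 'L887H', 'Q482L', 'W724S', 'Y81F']
Mutations(Kappa) = ['E761A', 'F693H', 'G199H', 'H740I', 'I652H', 'L887H', 'Q482L', 'W724S', 'Y81F']
Intersection: ['F693H', 'G199H', 'H740I', 'I652H', 'W724S', 'Y81F'] ∩ ['E761A', 'F693H', 'G199H', 'H740I', 'I652H', 'L887H', 'Q482L', 'W724S', 'Y81F'] = ['F693H', 'G199H', 'H740I', 'I652H', 'W724S', 'Y81F']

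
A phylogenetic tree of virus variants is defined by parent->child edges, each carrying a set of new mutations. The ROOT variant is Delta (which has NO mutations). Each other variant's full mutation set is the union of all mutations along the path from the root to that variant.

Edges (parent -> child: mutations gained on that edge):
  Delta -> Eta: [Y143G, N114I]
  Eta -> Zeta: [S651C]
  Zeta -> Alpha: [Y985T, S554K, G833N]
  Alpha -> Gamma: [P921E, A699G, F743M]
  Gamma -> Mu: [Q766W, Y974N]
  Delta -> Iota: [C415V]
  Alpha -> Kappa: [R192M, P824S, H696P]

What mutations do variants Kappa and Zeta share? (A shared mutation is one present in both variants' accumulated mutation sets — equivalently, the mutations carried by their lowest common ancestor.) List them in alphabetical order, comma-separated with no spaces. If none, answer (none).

Accumulating mutations along path to Kappa:
  At Delta: gained [] -> total []
  At Eta: gained ['Y143G', 'N114I'] -> total ['N114I', 'Y143G']
  At Zeta: gained ['S651C'] -> total ['N114I', 'S651C', 'Y143G']
  At Alpha: gained ['Y985T', 'S554K', 'G833N'] -> total ['G833N', 'N114I', 'S554K', 'S651C', 'Y143G', 'Y985T']
  At Kappa: gained ['R192M', 'P824S', 'H696P'] -> total ['G833N', 'H696P', 'N114I', 'P824S', 'R192M', 'S554K', 'S651C', 'Y143G', 'Y985T']
Mutations(Kappa) = ['G833N', 'H696P', 'N114I', 'P824S', 'R192M', 'S554K', 'S651C', 'Y143G', 'Y985T']
Accumulating mutations along path to Zeta:
  At Delta: gained [] -> total []
  At Eta: gained ['Y143G', 'N114I'] -> total ['N114I', 'Y143G']
  At Zeta: gained ['S651C'] -> total ['N114I', 'S651C', 'Y143G']
Mutations(Zeta) = ['N114I', 'S651C', 'Y143G']
Intersection: ['G833N', 'H696P', 'N114I', 'P824S', 'R192M', 'S554K', 'S651C', 'Y143G', 'Y985T'] ∩ ['N114I', 'S651C', 'Y143G'] = ['N114I', 'S651C', 'Y143G']

Answer: N114I,S651C,Y143G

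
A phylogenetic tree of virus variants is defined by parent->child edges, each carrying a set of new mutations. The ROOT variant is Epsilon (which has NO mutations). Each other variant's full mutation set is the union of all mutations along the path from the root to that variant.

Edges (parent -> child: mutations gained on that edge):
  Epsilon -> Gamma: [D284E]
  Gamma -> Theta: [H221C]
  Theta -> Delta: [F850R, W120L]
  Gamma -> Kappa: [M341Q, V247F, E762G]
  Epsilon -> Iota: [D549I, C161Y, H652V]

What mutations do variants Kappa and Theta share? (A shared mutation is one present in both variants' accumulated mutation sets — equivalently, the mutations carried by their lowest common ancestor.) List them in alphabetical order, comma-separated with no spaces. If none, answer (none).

Answer: D284E

Derivation:
Accumulating mutations along path to Kappa:
  At Epsilon: gained [] -> total []
  At Gamma: gained ['D284E'] -> total ['D284E']
  At Kappa: gained ['M341Q', 'V247F', 'E762G'] -> total ['D284E', 'E762G', 'M341Q', 'V247F']
Mutations(Kappa) = ['D284E', 'E762G', 'M341Q', 'V247F']
Accumulating mutations along path to Theta:
  At Epsilon: gained [] -> total []
  At Gamma: gained ['D284E'] -> total ['D284E']
  At Theta: gained ['H221C'] -> total ['D284E', 'H221C']
Mutations(Theta) = ['D284E', 'H221C']
Intersection: ['D284E', 'E762G', 'M341Q', 'V247F'] ∩ ['D284E', 'H221C'] = ['D284E']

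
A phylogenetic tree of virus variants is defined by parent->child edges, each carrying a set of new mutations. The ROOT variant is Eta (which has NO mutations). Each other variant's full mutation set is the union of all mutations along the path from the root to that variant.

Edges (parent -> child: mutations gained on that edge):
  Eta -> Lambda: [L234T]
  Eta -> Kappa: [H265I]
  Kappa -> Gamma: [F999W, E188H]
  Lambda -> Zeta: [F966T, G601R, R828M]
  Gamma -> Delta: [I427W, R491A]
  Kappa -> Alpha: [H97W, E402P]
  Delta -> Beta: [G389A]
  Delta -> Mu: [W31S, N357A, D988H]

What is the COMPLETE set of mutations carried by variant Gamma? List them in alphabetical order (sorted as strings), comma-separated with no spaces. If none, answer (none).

At Eta: gained [] -> total []
At Kappa: gained ['H265I'] -> total ['H265I']
At Gamma: gained ['F999W', 'E188H'] -> total ['E188H', 'F999W', 'H265I']

Answer: E188H,F999W,H265I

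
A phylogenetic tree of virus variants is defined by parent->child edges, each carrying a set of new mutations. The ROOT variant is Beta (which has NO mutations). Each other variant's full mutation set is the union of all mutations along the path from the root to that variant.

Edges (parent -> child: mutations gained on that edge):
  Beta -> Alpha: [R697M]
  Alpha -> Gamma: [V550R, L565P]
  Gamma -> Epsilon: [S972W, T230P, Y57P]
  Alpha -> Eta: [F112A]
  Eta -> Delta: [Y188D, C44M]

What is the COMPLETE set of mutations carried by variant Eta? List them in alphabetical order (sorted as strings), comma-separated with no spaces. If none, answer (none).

Answer: F112A,R697M

Derivation:
At Beta: gained [] -> total []
At Alpha: gained ['R697M'] -> total ['R697M']
At Eta: gained ['F112A'] -> total ['F112A', 'R697M']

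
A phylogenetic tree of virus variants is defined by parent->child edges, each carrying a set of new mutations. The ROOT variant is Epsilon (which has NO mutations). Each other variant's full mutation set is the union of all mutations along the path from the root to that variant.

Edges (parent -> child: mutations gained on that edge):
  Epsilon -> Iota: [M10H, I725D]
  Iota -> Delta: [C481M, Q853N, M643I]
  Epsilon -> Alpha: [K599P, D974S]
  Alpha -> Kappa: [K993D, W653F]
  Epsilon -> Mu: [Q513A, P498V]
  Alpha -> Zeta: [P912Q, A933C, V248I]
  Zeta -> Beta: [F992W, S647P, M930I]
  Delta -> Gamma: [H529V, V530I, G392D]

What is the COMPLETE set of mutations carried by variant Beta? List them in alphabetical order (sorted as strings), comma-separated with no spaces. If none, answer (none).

Answer: A933C,D974S,F992W,K599P,M930I,P912Q,S647P,V248I

Derivation:
At Epsilon: gained [] -> total []
At Alpha: gained ['K599P', 'D974S'] -> total ['D974S', 'K599P']
At Zeta: gained ['P912Q', 'A933C', 'V248I'] -> total ['A933C', 'D974S', 'K599P', 'P912Q', 'V248I']
At Beta: gained ['F992W', 'S647P', 'M930I'] -> total ['A933C', 'D974S', 'F992W', 'K599P', 'M930I', 'P912Q', 'S647P', 'V248I']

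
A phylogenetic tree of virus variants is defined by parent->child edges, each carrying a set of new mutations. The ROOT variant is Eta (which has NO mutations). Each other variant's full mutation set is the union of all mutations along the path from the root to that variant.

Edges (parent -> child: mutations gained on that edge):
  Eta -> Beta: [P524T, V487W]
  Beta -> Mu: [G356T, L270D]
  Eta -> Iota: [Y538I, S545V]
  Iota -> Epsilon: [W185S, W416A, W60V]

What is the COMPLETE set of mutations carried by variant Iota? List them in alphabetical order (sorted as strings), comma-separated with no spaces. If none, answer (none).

At Eta: gained [] -> total []
At Iota: gained ['Y538I', 'S545V'] -> total ['S545V', 'Y538I']

Answer: S545V,Y538I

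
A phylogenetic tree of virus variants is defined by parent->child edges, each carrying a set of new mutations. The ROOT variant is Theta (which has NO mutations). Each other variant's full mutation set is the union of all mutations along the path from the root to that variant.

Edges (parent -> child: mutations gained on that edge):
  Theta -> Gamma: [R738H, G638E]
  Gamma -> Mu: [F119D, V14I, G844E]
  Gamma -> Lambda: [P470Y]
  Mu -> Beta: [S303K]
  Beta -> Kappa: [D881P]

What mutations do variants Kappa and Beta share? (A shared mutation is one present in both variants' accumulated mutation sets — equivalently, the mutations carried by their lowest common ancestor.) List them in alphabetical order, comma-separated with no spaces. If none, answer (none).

Accumulating mutations along path to Kappa:
  At Theta: gained [] -> total []
  At Gamma: gained ['R738H', 'G638E'] -> total ['G638E', 'R738H']
  At Mu: gained ['F119D', 'V14I', 'G844E'] -> total ['F119D', 'G638E', 'G844E', 'R738H', 'V14I']
  At Beta: gained ['S303K'] -> total ['F119D', 'G638E', 'G844E', 'R738H', 'S303K', 'V14I']
  At Kappa: gained ['D881P'] -> total ['D881P', 'F119D', 'G638E', 'G844E', 'R738H', 'S303K', 'V14I']
Mutations(Kappa) = ['D881P', 'F119D', 'G638E', 'G844E', 'R738H', 'S303K', 'V14I']
Accumulating mutations along path to Beta:
  At Theta: gained [] -> total []
  At Gamma: gained ['R738H', 'G638E'] -> total ['G638E', 'R738H']
  At Mu: gained ['F119D', 'V14I', 'G844E'] -> total ['F119D', 'G638E', 'G844E', 'R738H', 'V14I']
  At Beta: gained ['S303K'] -> total ['F119D', 'G638E', 'G844E', 'R738H', 'S303K', 'V14I']
Mutations(Beta) = ['F119D', 'G638E', 'G844E', 'R738H', 'S303K', 'V14I']
Intersection: ['D881P', 'F119D', 'G638E', 'G844E', 'R738H', 'S303K', 'V14I'] ∩ ['F119D', 'G638E', 'G844E', 'R738H', 'S303K', 'V14I'] = ['F119D', 'G638E', 'G844E', 'R738H', 'S303K', 'V14I']

Answer: F119D,G638E,G844E,R738H,S303K,V14I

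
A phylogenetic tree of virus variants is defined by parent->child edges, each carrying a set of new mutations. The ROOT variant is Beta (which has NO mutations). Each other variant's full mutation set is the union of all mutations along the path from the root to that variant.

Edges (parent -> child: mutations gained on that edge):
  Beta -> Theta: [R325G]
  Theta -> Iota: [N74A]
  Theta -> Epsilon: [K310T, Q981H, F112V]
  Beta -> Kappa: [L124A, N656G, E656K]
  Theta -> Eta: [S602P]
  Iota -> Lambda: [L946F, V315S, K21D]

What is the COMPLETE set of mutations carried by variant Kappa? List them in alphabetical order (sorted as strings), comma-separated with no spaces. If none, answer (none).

Answer: E656K,L124A,N656G

Derivation:
At Beta: gained [] -> total []
At Kappa: gained ['L124A', 'N656G', 'E656K'] -> total ['E656K', 'L124A', 'N656G']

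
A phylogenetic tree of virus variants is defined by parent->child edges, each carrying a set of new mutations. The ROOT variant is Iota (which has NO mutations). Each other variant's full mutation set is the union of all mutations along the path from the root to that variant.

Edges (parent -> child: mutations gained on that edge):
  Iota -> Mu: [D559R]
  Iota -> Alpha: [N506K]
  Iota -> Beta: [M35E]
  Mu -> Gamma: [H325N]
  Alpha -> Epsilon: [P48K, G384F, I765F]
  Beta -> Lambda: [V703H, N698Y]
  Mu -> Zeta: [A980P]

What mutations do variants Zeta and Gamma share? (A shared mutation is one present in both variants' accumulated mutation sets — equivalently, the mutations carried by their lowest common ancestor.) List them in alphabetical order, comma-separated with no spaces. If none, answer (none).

Accumulating mutations along path to Zeta:
  At Iota: gained [] -> total []
  At Mu: gained ['D559R'] -> total ['D559R']
  At Zeta: gained ['A980P'] -> total ['A980P', 'D559R']
Mutations(Zeta) = ['A980P', 'D559R']
Accumulating mutations along path to Gamma:
  At Iota: gained [] -> total []
  At Mu: gained ['D559R'] -> total ['D559R']
  At Gamma: gained ['H325N'] -> total ['D559R', 'H325N']
Mutations(Gamma) = ['D559R', 'H325N']
Intersection: ['A980P', 'D559R'] ∩ ['D559R', 'H325N'] = ['D559R']

Answer: D559R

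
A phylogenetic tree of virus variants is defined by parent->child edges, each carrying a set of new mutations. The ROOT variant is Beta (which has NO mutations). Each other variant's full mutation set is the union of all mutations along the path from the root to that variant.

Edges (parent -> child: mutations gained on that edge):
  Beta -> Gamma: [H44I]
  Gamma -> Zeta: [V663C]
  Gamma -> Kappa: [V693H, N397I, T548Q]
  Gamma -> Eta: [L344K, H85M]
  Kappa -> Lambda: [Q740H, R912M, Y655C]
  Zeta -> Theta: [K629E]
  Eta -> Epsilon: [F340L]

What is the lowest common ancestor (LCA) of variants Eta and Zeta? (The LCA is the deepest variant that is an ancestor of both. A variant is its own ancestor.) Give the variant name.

Answer: Gamma

Derivation:
Path from root to Eta: Beta -> Gamma -> Eta
  ancestors of Eta: {Beta, Gamma, Eta}
Path from root to Zeta: Beta -> Gamma -> Zeta
  ancestors of Zeta: {Beta, Gamma, Zeta}
Common ancestors: {Beta, Gamma}
Walk up from Zeta: Zeta (not in ancestors of Eta), Gamma (in ancestors of Eta), Beta (in ancestors of Eta)
Deepest common ancestor (LCA) = Gamma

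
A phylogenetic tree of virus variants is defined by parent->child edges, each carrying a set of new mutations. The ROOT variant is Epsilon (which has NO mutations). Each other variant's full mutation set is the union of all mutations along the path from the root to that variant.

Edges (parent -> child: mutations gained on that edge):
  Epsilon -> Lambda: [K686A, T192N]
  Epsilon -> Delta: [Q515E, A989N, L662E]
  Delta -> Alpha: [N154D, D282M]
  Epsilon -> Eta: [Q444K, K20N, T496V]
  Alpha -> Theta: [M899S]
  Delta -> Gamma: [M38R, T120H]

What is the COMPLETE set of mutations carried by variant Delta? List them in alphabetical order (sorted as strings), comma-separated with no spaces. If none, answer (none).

Answer: A989N,L662E,Q515E

Derivation:
At Epsilon: gained [] -> total []
At Delta: gained ['Q515E', 'A989N', 'L662E'] -> total ['A989N', 'L662E', 'Q515E']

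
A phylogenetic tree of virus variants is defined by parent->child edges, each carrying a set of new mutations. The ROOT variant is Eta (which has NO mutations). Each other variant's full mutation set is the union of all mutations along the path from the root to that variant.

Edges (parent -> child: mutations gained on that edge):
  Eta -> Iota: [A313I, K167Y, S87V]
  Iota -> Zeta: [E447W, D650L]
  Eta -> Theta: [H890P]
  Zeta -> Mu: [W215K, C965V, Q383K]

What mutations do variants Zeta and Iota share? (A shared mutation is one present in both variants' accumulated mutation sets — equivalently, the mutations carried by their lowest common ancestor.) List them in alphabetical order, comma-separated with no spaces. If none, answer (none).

Answer: A313I,K167Y,S87V

Derivation:
Accumulating mutations along path to Zeta:
  At Eta: gained [] -> total []
  At Iota: gained ['A313I', 'K167Y', 'S87V'] -> total ['A313I', 'K167Y', 'S87V']
  At Zeta: gained ['E447W', 'D650L'] -> total ['A313I', 'D650L', 'E447W', 'K167Y', 'S87V']
Mutations(Zeta) = ['A313I', 'D650L', 'E447W', 'K167Y', 'S87V']
Accumulating mutations along path to Iota:
  At Eta: gained [] -> total []
  At Iota: gained ['A313I', 'K167Y', 'S87V'] -> total ['A313I', 'K167Y', 'S87V']
Mutations(Iota) = ['A313I', 'K167Y', 'S87V']
Intersection: ['A313I', 'D650L', 'E447W', 'K167Y', 'S87V'] ∩ ['A313I', 'K167Y', 'S87V'] = ['A313I', 'K167Y', 'S87V']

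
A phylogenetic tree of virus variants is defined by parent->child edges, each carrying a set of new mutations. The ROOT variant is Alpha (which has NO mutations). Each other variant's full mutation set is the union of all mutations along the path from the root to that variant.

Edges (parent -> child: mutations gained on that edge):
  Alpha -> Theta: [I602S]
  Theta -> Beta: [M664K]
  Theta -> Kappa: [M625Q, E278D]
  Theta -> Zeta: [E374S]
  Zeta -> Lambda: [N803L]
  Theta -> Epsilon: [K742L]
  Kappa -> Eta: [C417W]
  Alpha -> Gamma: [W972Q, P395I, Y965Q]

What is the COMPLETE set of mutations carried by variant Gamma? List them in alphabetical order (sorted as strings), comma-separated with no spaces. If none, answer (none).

At Alpha: gained [] -> total []
At Gamma: gained ['W972Q', 'P395I', 'Y965Q'] -> total ['P395I', 'W972Q', 'Y965Q']

Answer: P395I,W972Q,Y965Q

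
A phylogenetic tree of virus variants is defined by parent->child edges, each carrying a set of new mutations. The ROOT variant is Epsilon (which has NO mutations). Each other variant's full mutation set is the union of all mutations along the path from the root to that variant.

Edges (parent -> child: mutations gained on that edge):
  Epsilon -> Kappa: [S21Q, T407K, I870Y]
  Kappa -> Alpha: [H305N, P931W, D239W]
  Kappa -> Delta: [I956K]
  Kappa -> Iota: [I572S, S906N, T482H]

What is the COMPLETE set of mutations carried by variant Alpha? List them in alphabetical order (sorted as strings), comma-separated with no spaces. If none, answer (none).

Answer: D239W,H305N,I870Y,P931W,S21Q,T407K

Derivation:
At Epsilon: gained [] -> total []
At Kappa: gained ['S21Q', 'T407K', 'I870Y'] -> total ['I870Y', 'S21Q', 'T407K']
At Alpha: gained ['H305N', 'P931W', 'D239W'] -> total ['D239W', 'H305N', 'I870Y', 'P931W', 'S21Q', 'T407K']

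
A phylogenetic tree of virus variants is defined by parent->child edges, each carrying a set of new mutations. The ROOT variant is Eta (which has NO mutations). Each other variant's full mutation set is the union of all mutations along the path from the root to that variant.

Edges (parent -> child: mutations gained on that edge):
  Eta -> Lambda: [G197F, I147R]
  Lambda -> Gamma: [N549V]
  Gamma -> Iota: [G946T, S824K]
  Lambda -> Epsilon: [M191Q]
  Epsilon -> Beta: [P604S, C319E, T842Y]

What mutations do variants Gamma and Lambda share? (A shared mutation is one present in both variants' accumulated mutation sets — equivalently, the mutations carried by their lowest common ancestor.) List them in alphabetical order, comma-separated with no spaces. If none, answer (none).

Accumulating mutations along path to Gamma:
  At Eta: gained [] -> total []
  At Lambda: gained ['G197F', 'I147R'] -> total ['G197F', 'I147R']
  At Gamma: gained ['N549V'] -> total ['G197F', 'I147R', 'N549V']
Mutations(Gamma) = ['G197F', 'I147R', 'N549V']
Accumulating mutations along path to Lambda:
  At Eta: gained [] -> total []
  At Lambda: gained ['G197F', 'I147R'] -> total ['G197F', 'I147R']
Mutations(Lambda) = ['G197F', 'I147R']
Intersection: ['G197F', 'I147R', 'N549V'] ∩ ['G197F', 'I147R'] = ['G197F', 'I147R']

Answer: G197F,I147R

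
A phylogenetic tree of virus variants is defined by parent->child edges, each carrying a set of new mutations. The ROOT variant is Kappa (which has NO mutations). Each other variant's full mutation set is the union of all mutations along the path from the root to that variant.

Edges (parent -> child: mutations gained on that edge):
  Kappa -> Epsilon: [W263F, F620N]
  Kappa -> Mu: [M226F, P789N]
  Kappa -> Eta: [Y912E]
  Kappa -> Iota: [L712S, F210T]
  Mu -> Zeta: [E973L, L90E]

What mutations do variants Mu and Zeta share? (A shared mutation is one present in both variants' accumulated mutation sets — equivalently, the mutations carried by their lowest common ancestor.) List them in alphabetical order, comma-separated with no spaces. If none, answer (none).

Answer: M226F,P789N

Derivation:
Accumulating mutations along path to Mu:
  At Kappa: gained [] -> total []
  At Mu: gained ['M226F', 'P789N'] -> total ['M226F', 'P789N']
Mutations(Mu) = ['M226F', 'P789N']
Accumulating mutations along path to Zeta:
  At Kappa: gained [] -> total []
  At Mu: gained ['M226F', 'P789N'] -> total ['M226F', 'P789N']
  At Zeta: gained ['E973L', 'L90E'] -> total ['E973L', 'L90E', 'M226F', 'P789N']
Mutations(Zeta) = ['E973L', 'L90E', 'M226F', 'P789N']
Intersection: ['M226F', 'P789N'] ∩ ['E973L', 'L90E', 'M226F', 'P789N'] = ['M226F', 'P789N']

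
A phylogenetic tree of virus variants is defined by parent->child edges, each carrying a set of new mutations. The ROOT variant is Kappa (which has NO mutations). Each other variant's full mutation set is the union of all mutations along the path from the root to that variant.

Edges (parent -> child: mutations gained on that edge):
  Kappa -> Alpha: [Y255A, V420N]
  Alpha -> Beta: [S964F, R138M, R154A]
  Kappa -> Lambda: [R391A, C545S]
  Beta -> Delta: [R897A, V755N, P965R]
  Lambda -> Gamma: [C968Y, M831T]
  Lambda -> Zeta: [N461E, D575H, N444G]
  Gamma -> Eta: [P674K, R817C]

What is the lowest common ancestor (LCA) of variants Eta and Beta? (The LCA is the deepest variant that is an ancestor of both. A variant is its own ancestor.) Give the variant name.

Answer: Kappa

Derivation:
Path from root to Eta: Kappa -> Lambda -> Gamma -> Eta
  ancestors of Eta: {Kappa, Lambda, Gamma, Eta}
Path from root to Beta: Kappa -> Alpha -> Beta
  ancestors of Beta: {Kappa, Alpha, Beta}
Common ancestors: {Kappa}
Walk up from Beta: Beta (not in ancestors of Eta), Alpha (not in ancestors of Eta), Kappa (in ancestors of Eta)
Deepest common ancestor (LCA) = Kappa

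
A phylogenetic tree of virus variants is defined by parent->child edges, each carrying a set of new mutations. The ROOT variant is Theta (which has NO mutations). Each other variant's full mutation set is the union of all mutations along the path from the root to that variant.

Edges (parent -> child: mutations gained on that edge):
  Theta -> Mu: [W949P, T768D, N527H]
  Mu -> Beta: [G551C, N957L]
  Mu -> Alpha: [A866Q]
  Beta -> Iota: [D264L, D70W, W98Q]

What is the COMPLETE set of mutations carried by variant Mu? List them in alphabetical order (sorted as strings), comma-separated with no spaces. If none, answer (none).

Answer: N527H,T768D,W949P

Derivation:
At Theta: gained [] -> total []
At Mu: gained ['W949P', 'T768D', 'N527H'] -> total ['N527H', 'T768D', 'W949P']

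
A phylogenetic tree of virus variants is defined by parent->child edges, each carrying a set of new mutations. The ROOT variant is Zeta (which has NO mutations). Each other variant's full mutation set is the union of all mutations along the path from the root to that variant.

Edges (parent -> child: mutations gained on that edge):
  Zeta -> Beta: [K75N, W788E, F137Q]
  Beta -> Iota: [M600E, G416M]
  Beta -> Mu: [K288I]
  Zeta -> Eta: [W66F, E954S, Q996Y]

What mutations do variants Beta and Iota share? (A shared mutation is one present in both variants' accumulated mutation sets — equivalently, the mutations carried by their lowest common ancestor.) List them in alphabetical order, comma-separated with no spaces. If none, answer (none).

Accumulating mutations along path to Beta:
  At Zeta: gained [] -> total []
  At Beta: gained ['K75N', 'W788E', 'F137Q'] -> total ['F137Q', 'K75N', 'W788E']
Mutations(Beta) = ['F137Q', 'K75N', 'W788E']
Accumulating mutations along path to Iota:
  At Zeta: gained [] -> total []
  At Beta: gained ['K75N', 'W788E', 'F137Q'] -> total ['F137Q', 'K75N', 'W788E']
  At Iota: gained ['M600E', 'G416M'] -> total ['F137Q', 'G416M', 'K75N', 'M600E', 'W788E']
Mutations(Iota) = ['F137Q', 'G416M', 'K75N', 'M600E', 'W788E']
Intersection: ['F137Q', 'K75N', 'W788E'] ∩ ['F137Q', 'G416M', 'K75N', 'M600E', 'W788E'] = ['F137Q', 'K75N', 'W788E']

Answer: F137Q,K75N,W788E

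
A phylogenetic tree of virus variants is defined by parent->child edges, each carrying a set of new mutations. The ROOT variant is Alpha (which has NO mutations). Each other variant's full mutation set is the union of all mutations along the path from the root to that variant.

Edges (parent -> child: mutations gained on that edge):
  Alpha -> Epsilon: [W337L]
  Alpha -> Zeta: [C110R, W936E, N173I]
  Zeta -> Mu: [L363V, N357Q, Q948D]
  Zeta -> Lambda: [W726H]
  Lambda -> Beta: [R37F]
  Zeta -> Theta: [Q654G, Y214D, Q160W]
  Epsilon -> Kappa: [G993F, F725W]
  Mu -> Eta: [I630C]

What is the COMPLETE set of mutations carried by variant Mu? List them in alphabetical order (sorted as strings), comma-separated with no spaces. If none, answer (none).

At Alpha: gained [] -> total []
At Zeta: gained ['C110R', 'W936E', 'N173I'] -> total ['C110R', 'N173I', 'W936E']
At Mu: gained ['L363V', 'N357Q', 'Q948D'] -> total ['C110R', 'L363V', 'N173I', 'N357Q', 'Q948D', 'W936E']

Answer: C110R,L363V,N173I,N357Q,Q948D,W936E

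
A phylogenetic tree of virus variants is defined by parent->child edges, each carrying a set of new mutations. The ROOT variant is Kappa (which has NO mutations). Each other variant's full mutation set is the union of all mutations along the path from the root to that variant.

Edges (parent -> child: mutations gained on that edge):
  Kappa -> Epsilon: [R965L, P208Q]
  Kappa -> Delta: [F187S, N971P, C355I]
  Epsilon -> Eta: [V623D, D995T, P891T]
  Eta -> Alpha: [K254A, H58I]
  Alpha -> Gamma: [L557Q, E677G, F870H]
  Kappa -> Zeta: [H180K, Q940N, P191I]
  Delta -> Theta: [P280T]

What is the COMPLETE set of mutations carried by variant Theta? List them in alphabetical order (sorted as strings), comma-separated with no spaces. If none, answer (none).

At Kappa: gained [] -> total []
At Delta: gained ['F187S', 'N971P', 'C355I'] -> total ['C355I', 'F187S', 'N971P']
At Theta: gained ['P280T'] -> total ['C355I', 'F187S', 'N971P', 'P280T']

Answer: C355I,F187S,N971P,P280T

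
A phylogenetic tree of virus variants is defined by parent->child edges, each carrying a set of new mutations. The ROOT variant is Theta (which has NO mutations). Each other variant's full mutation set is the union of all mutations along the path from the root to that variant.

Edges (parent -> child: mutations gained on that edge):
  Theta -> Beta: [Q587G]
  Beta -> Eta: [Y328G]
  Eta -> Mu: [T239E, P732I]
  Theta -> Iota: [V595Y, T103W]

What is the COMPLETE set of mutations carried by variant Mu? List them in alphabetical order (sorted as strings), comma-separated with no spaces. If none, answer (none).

Answer: P732I,Q587G,T239E,Y328G

Derivation:
At Theta: gained [] -> total []
At Beta: gained ['Q587G'] -> total ['Q587G']
At Eta: gained ['Y328G'] -> total ['Q587G', 'Y328G']
At Mu: gained ['T239E', 'P732I'] -> total ['P732I', 'Q587G', 'T239E', 'Y328G']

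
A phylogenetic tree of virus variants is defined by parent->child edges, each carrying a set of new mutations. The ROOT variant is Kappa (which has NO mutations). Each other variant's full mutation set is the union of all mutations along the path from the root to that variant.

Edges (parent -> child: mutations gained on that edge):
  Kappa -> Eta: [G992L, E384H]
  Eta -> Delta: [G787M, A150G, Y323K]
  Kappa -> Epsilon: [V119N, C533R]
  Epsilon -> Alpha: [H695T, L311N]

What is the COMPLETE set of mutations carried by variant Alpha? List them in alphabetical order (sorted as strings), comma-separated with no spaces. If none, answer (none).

At Kappa: gained [] -> total []
At Epsilon: gained ['V119N', 'C533R'] -> total ['C533R', 'V119N']
At Alpha: gained ['H695T', 'L311N'] -> total ['C533R', 'H695T', 'L311N', 'V119N']

Answer: C533R,H695T,L311N,V119N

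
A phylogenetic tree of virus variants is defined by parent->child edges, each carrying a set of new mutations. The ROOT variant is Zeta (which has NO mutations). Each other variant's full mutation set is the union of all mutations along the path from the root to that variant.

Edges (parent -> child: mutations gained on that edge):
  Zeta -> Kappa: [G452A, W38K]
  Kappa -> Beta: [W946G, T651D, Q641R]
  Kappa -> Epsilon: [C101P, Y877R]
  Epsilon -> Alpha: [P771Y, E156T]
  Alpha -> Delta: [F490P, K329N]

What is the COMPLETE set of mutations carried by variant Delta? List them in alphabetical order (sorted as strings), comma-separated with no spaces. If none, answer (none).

Answer: C101P,E156T,F490P,G452A,K329N,P771Y,W38K,Y877R

Derivation:
At Zeta: gained [] -> total []
At Kappa: gained ['G452A', 'W38K'] -> total ['G452A', 'W38K']
At Epsilon: gained ['C101P', 'Y877R'] -> total ['C101P', 'G452A', 'W38K', 'Y877R']
At Alpha: gained ['P771Y', 'E156T'] -> total ['C101P', 'E156T', 'G452A', 'P771Y', 'W38K', 'Y877R']
At Delta: gained ['F490P', 'K329N'] -> total ['C101P', 'E156T', 'F490P', 'G452A', 'K329N', 'P771Y', 'W38K', 'Y877R']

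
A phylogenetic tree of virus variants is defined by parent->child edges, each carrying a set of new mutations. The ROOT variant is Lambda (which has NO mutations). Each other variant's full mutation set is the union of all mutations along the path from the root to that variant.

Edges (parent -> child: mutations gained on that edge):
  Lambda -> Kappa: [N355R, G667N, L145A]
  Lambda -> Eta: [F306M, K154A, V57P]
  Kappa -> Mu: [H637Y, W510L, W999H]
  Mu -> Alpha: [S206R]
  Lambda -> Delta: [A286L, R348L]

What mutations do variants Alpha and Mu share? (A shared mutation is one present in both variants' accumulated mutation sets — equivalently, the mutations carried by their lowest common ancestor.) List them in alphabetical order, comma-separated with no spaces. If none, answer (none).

Answer: G667N,H637Y,L145A,N355R,W510L,W999H

Derivation:
Accumulating mutations along path to Alpha:
  At Lambda: gained [] -> total []
  At Kappa: gained ['N355R', 'G667N', 'L145A'] -> total ['G667N', 'L145A', 'N355R']
  At Mu: gained ['H637Y', 'W510L', 'W999H'] -> total ['G667N', 'H637Y', 'L145A', 'N355R', 'W510L', 'W999H']
  At Alpha: gained ['S206R'] -> total ['G667N', 'H637Y', 'L145A', 'N355R', 'S206R', 'W510L', 'W999H']
Mutations(Alpha) = ['G667N', 'H637Y', 'L145A', 'N355R', 'S206R', 'W510L', 'W999H']
Accumulating mutations along path to Mu:
  At Lambda: gained [] -> total []
  At Kappa: gained ['N355R', 'G667N', 'L145A'] -> total ['G667N', 'L145A', 'N355R']
  At Mu: gained ['H637Y', 'W510L', 'W999H'] -> total ['G667N', 'H637Y', 'L145A', 'N355R', 'W510L', 'W999H']
Mutations(Mu) = ['G667N', 'H637Y', 'L145A', 'N355R', 'W510L', 'W999H']
Intersection: ['G667N', 'H637Y', 'L145A', 'N355R', 'S206R', 'W510L', 'W999H'] ∩ ['G667N', 'H637Y', 'L145A', 'N355R', 'W510L', 'W999H'] = ['G667N', 'H637Y', 'L145A', 'N355R', 'W510L', 'W999H']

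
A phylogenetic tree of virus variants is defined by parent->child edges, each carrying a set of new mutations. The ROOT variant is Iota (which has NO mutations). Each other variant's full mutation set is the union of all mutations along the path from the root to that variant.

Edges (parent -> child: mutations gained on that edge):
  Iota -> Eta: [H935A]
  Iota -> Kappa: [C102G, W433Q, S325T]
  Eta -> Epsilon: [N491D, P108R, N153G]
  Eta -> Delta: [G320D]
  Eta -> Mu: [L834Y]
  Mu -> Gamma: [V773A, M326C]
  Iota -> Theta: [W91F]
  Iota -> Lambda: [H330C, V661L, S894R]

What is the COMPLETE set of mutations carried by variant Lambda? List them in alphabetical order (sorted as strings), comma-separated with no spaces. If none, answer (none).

Answer: H330C,S894R,V661L

Derivation:
At Iota: gained [] -> total []
At Lambda: gained ['H330C', 'V661L', 'S894R'] -> total ['H330C', 'S894R', 'V661L']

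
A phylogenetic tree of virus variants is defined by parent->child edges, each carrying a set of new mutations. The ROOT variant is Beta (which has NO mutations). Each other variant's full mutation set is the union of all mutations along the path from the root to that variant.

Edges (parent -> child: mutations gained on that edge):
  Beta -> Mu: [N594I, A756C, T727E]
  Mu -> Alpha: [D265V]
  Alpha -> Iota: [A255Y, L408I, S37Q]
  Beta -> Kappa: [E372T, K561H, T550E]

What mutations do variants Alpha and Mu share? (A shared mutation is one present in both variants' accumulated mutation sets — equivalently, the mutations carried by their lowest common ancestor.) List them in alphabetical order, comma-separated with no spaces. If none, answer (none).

Answer: A756C,N594I,T727E

Derivation:
Accumulating mutations along path to Alpha:
  At Beta: gained [] -> total []
  At Mu: gained ['N594I', 'A756C', 'T727E'] -> total ['A756C', 'N594I', 'T727E']
  At Alpha: gained ['D265V'] -> total ['A756C', 'D265V', 'N594I', 'T727E']
Mutations(Alpha) = ['A756C', 'D265V', 'N594I', 'T727E']
Accumulating mutations along path to Mu:
  At Beta: gained [] -> total []
  At Mu: gained ['N594I', 'A756C', 'T727E'] -> total ['A756C', 'N594I', 'T727E']
Mutations(Mu) = ['A756C', 'N594I', 'T727E']
Intersection: ['A756C', 'D265V', 'N594I', 'T727E'] ∩ ['A756C', 'N594I', 'T727E'] = ['A756C', 'N594I', 'T727E']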